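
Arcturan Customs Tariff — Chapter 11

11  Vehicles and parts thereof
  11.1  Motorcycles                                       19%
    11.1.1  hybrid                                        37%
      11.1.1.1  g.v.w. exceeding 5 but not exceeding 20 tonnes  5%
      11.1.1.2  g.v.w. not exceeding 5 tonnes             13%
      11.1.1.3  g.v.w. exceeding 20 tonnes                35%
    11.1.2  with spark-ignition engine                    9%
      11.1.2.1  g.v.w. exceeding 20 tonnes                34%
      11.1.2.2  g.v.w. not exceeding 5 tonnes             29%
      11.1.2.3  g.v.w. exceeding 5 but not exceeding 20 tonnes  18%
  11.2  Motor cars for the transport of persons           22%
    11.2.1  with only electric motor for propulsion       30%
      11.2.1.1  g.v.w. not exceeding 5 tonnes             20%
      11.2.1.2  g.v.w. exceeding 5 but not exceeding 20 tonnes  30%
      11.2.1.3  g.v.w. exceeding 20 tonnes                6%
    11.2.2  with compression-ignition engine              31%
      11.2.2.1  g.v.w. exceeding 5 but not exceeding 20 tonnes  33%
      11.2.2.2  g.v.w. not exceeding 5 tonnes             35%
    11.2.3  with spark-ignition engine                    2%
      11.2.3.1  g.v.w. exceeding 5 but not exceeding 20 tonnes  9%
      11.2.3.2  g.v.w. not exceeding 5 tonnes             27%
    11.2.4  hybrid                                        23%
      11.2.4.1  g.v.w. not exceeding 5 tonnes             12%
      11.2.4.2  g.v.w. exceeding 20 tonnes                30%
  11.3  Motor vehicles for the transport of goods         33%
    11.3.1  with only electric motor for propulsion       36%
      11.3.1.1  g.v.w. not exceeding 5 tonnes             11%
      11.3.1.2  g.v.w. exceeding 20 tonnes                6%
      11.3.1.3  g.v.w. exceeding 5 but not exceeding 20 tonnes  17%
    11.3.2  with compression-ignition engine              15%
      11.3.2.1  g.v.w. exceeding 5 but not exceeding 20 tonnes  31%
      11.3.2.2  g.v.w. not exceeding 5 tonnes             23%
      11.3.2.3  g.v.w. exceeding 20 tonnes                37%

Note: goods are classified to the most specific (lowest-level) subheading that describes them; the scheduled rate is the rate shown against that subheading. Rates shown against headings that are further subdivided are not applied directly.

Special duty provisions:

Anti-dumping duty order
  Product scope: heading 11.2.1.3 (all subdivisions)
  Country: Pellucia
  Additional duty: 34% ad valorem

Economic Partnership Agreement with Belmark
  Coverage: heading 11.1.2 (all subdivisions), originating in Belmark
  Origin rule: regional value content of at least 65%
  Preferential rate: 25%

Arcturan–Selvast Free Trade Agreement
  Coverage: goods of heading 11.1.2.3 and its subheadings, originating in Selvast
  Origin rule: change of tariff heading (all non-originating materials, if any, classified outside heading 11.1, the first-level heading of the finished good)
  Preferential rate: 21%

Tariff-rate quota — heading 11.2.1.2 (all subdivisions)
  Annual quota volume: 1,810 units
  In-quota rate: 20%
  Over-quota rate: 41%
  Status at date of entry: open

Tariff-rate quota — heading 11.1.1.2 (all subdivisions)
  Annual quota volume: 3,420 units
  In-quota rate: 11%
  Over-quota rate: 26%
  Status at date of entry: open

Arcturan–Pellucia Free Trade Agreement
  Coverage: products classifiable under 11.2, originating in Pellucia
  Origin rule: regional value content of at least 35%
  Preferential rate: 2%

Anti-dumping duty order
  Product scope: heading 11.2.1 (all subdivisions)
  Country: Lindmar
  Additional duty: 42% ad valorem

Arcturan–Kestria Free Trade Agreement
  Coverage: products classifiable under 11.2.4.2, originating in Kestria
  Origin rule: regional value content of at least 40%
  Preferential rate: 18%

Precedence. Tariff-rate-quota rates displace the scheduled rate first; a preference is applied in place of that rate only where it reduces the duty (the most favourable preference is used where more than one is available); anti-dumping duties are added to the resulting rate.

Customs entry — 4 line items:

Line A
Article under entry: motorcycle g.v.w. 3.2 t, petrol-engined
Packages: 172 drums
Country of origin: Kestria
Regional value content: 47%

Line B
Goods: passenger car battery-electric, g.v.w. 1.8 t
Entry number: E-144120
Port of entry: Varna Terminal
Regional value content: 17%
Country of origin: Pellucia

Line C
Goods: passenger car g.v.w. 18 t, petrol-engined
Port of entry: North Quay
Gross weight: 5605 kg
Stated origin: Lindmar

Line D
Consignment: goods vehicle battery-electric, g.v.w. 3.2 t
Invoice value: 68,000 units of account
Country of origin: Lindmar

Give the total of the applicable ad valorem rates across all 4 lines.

69%

Line A: motorcycle → 11.1; petrol-engined → 11.1.2; g.v.w. 3.2 t → 11.1.2.2. Scheduled 29%. Kestria agreement on 11.2.4.2: 11.1.2.2 not covered. → 29%.
Line B: passenger car → 11.2; battery-electric → 11.2.1; g.v.w. 1.8 t → 11.2.1.1. Scheduled 20%. Pellucia agreement on 11.2: RVC < 35%. → 20%.
Line C: passenger car → 11.2; petrol-engined → 11.2.3; g.v.w. 18 t → 11.2.3.1. Scheduled 9%. No special measure applies. → 9%.
Line D: goods vehicle → 11.3; battery-electric → 11.3.1; g.v.w. 3.2 t → 11.3.1.1. Scheduled 11%. No special measure applies. → 11%.
Sum: 29% + 20% + 9% + 11% = 69%.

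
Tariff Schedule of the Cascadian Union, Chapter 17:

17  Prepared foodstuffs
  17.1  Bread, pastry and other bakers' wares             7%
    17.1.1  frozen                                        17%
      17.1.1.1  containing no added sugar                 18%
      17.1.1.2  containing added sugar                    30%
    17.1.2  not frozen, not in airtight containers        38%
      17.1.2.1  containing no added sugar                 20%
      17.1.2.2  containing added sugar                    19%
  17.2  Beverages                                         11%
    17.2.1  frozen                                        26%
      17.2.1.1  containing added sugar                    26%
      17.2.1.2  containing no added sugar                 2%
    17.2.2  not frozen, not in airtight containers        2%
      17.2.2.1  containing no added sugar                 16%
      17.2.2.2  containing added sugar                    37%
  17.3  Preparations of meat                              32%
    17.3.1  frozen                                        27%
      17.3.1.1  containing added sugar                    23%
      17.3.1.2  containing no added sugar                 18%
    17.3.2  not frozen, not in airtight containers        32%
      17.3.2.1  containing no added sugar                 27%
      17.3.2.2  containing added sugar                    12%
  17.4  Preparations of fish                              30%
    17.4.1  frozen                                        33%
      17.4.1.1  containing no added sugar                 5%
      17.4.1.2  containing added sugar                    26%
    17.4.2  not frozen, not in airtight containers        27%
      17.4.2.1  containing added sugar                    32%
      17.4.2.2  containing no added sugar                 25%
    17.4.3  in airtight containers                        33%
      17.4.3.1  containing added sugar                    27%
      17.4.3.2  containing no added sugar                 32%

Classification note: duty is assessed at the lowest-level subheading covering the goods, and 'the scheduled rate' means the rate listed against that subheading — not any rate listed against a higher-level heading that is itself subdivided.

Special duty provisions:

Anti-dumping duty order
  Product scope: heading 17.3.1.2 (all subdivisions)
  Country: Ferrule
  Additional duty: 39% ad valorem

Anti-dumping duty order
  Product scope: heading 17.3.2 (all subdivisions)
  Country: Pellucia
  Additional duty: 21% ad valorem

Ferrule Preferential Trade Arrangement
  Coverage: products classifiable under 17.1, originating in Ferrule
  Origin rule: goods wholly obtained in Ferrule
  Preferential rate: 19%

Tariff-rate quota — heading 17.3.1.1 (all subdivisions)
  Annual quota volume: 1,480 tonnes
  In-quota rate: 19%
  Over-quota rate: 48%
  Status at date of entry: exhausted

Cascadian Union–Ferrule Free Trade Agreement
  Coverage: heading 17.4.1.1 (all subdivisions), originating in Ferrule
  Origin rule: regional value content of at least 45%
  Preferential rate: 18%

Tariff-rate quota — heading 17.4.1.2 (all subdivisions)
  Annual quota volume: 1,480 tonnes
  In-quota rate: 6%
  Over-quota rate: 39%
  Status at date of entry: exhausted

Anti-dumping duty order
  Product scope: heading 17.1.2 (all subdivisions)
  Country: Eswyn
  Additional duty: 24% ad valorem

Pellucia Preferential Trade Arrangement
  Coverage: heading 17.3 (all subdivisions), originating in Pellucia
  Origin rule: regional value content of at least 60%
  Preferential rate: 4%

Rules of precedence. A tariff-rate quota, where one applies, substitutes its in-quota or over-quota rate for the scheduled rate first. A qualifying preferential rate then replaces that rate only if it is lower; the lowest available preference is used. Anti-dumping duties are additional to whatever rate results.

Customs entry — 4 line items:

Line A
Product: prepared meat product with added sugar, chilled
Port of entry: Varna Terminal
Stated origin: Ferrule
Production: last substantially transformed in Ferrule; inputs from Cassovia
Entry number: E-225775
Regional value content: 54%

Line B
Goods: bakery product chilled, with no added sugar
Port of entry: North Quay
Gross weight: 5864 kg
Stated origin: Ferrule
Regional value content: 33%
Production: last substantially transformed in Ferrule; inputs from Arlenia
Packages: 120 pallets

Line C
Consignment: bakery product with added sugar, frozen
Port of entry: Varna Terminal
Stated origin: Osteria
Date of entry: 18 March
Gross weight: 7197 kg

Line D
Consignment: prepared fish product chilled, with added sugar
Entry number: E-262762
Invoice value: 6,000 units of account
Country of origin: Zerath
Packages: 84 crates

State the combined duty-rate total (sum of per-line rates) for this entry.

94%

Line A: prepared meat product → 17.3; chilled → 17.3.2; with added sugar → 17.3.2.2. Scheduled 12%. Ferrule agreement on 17.1: 17.3.2.2 not covered; Ferrule agreement on 17.4.1.1: 17.3.2.2 not covered. → 12%.
Line B: bakery product → 17.1; chilled → 17.1.2; with no added sugar → 17.1.2.1. Scheduled 20%. Ferrule agreement on 17.1: not wholly obtained; Ferrule agreement on 17.4.1.1: 17.1.2.1 not covered. → 20%.
Line C: bakery product → 17.1; frozen → 17.1.1; with added sugar → 17.1.1.2. Scheduled 30%. No special measure applies. → 30%.
Line D: prepared fish product → 17.4; chilled → 17.4.2; with added sugar → 17.4.2.1. Scheduled 32%. No special measure applies. → 32%.
Sum: 12% + 20% + 30% + 32% = 94%.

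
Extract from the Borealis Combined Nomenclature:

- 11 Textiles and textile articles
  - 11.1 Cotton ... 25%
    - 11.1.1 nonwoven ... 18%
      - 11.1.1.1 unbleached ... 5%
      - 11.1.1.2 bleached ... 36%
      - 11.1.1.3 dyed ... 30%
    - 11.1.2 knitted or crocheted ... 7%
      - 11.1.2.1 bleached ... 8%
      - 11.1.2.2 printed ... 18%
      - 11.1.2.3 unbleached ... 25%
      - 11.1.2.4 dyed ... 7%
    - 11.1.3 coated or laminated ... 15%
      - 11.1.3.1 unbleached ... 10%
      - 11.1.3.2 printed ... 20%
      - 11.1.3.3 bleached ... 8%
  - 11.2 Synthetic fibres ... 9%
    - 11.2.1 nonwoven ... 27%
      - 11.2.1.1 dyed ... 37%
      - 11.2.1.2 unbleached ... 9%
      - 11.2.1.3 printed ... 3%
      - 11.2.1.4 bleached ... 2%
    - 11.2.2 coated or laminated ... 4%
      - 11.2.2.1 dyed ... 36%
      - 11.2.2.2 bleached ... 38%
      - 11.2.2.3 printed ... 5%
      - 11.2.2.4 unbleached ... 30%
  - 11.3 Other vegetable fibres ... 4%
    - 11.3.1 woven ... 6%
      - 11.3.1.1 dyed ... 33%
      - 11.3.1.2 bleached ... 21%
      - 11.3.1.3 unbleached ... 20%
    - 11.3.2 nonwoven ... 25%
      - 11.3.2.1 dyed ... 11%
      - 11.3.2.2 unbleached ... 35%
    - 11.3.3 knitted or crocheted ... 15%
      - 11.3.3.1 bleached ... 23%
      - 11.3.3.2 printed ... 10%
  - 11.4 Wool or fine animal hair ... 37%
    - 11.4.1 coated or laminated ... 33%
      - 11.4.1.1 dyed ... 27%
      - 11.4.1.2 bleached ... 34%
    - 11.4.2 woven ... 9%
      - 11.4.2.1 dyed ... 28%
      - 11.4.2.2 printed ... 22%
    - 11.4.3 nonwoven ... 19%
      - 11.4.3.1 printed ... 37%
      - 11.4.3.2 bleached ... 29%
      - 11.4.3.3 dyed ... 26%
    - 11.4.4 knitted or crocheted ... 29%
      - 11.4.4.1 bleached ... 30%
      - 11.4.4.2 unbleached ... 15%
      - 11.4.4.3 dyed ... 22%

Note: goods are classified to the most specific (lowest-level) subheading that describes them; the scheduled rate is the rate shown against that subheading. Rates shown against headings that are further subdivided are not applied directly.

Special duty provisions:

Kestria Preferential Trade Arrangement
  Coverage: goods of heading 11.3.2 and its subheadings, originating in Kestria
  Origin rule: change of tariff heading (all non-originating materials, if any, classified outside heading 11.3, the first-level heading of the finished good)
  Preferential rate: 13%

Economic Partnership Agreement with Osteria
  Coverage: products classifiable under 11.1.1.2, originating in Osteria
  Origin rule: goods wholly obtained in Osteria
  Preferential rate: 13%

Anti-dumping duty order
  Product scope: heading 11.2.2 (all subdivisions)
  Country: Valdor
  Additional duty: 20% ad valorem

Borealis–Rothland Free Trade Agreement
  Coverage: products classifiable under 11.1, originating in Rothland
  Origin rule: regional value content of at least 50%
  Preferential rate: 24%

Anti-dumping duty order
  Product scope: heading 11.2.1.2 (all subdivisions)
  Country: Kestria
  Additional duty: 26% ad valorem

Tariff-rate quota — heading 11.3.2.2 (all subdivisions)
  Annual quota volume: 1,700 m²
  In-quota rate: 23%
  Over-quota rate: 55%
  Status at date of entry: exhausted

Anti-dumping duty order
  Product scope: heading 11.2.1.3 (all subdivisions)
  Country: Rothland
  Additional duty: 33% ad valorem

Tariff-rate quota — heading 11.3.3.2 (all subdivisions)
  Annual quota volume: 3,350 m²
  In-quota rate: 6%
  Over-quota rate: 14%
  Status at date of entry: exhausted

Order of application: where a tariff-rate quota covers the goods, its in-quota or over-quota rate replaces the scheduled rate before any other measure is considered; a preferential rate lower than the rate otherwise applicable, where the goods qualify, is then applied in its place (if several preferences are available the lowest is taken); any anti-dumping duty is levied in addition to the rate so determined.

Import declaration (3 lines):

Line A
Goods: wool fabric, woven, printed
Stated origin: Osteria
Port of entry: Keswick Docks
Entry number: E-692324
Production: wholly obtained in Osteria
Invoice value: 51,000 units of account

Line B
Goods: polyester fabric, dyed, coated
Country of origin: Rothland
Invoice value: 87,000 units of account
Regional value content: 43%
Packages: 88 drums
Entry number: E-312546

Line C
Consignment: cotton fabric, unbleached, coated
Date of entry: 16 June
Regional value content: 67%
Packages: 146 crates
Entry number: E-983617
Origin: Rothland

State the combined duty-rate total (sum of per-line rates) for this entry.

68%

Line A: wool → 11.4; woven → 11.4.2; printed → 11.4.2.2. Scheduled 22%. Osteria agreement on 11.1.1.2: 11.4.2.2 not covered. → 22%.
Line B: polyester → 11.2; coated → 11.2.2; dyed → 11.2.2.1. Scheduled 36%. Rothland agreement on 11.1: 11.2.2.1 not covered. → 36%.
Line C: cotton → 11.1; coated → 11.1.3; unbleached → 11.1.3.1. Scheduled 10%. Rothland agreement on 11.1: RVC ≥ 50% → 24% available; preference 24% not lower than 10% → no reduction. → 10%.
Sum: 22% + 36% + 10% = 68%.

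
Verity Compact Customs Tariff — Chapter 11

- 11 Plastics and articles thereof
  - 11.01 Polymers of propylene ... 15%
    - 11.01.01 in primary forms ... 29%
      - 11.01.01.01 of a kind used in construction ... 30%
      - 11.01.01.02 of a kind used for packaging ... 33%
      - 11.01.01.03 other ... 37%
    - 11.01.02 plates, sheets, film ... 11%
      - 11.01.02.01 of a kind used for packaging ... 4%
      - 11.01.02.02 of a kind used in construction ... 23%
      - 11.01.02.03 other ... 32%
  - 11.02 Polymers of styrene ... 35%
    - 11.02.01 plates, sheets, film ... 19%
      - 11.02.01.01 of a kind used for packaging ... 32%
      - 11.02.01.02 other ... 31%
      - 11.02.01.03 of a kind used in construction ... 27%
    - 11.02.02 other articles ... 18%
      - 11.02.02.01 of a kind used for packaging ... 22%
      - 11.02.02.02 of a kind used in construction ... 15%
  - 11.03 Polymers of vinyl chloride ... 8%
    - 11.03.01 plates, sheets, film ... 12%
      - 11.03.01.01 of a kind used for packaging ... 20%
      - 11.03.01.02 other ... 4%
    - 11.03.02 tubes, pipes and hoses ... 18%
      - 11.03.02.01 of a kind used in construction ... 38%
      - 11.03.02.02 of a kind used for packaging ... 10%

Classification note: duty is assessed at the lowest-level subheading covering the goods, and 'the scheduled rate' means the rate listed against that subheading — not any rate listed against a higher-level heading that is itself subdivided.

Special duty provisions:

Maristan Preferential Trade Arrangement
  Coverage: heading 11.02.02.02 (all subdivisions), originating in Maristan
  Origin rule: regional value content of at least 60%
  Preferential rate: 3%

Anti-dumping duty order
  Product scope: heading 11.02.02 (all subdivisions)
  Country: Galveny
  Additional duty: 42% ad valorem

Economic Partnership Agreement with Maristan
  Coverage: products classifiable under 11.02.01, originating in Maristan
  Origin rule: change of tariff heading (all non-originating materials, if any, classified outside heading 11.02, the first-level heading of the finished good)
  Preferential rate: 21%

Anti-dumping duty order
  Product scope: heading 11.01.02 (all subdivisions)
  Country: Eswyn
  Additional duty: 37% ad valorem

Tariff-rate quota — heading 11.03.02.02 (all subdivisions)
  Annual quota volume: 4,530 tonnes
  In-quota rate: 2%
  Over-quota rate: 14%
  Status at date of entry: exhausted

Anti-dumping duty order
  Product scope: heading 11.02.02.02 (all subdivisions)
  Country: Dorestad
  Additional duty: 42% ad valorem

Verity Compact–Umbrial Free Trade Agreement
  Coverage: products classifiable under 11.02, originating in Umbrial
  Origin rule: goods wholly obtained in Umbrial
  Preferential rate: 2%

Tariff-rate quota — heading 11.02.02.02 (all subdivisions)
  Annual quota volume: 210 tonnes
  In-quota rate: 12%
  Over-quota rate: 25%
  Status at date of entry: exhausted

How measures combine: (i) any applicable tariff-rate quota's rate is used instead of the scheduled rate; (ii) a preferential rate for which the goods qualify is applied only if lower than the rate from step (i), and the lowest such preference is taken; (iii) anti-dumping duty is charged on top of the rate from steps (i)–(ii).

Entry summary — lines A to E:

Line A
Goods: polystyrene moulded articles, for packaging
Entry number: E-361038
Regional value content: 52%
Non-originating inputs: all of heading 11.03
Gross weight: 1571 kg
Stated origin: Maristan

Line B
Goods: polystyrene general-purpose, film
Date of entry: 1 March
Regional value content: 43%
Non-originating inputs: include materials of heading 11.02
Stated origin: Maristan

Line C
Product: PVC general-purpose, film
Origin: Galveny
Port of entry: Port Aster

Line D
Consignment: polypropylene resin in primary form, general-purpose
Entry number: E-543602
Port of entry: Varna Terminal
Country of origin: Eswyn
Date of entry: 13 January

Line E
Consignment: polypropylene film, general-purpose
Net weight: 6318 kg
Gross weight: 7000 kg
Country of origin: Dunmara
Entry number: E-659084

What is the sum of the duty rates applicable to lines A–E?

Line A: polystyrene → 11.02; moulded articles → 11.02.02; for packaging → 11.02.02.01. Scheduled 22%. Maristan agreement on 11.02.02.02: 11.02.02.01 not covered; Maristan agreement on 11.02.01: 11.02.02.01 not covered. → 22%.
Line B: polystyrene → 11.02; film → 11.02.01; general-purpose → 11.02.01.02. Scheduled 31%. Maristan agreement on 11.02.02.02: 11.02.01.02 not covered; Maristan agreement on 11.02.01: CTH not met. → 31%.
Line C: PVC → 11.03; film → 11.03.01; general-purpose → 11.03.01.02. Scheduled 4%. No special measure applies. → 4%.
Line D: polypropylene → 11.01; resin in primary form → 11.01.01; general-purpose → 11.01.01.03. Scheduled 37%. No special measure applies. → 37%.
Line E: polypropylene → 11.01; film → 11.01.02; general-purpose → 11.01.02.03. Scheduled 32%. No special measure applies. → 32%.
Sum: 22% + 31% + 4% + 37% + 32% = 126%.

126%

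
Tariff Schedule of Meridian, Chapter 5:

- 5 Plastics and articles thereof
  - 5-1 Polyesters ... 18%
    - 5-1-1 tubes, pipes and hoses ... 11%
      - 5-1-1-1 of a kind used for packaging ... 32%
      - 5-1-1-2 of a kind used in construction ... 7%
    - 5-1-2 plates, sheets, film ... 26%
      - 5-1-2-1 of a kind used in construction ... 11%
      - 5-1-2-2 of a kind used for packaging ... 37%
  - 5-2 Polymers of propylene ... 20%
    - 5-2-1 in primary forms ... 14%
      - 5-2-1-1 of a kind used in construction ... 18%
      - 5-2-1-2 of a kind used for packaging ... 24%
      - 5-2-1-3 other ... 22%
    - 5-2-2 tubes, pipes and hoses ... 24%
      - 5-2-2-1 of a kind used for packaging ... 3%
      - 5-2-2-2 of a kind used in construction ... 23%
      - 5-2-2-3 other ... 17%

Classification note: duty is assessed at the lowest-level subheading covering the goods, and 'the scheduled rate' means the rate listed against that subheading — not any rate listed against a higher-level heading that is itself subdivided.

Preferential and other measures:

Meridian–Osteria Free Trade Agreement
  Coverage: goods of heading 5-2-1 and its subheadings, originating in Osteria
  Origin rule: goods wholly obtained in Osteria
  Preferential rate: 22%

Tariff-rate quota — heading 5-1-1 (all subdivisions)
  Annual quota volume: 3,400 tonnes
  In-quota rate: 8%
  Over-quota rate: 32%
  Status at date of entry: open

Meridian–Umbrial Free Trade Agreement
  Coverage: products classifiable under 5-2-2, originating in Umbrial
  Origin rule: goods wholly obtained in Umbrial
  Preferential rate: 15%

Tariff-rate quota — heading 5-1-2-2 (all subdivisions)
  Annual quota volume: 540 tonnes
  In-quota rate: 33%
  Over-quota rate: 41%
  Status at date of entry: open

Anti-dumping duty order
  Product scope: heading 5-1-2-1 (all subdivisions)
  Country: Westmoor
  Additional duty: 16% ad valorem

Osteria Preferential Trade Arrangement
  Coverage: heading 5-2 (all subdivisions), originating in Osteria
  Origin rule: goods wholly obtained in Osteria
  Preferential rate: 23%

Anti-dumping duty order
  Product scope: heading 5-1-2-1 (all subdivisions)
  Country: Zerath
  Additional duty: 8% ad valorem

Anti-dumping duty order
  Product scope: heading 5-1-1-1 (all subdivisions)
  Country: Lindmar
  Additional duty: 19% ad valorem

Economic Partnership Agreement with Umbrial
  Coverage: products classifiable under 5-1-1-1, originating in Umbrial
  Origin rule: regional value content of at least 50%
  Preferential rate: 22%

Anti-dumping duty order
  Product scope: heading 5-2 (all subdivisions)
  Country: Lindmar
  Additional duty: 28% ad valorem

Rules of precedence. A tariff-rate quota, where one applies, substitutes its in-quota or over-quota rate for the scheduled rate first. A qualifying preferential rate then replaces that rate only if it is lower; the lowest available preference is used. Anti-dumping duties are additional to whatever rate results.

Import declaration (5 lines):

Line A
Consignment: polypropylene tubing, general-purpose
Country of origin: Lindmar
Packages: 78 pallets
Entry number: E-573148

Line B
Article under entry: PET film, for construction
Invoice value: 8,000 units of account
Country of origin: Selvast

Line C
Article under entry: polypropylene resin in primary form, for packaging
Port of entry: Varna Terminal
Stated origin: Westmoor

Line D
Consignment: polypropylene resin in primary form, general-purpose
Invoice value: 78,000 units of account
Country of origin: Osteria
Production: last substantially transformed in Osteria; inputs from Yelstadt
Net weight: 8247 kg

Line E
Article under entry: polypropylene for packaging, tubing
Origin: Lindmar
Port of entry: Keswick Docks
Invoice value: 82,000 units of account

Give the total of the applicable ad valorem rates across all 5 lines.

Line A: polypropylene → 5-2; tubing → 5-2-2; general-purpose → 5-2-2-3. Scheduled 17%. anti-dumping (Lindmar, 5-2): +28%; total 17% + 28% = 45%. → 45%.
Line B: PET → 5-1; film → 5-1-2; for construction → 5-1-2-1. Scheduled 11%. No special measure applies. → 11%.
Line C: polypropylene → 5-2; resin in primary form → 5-2-1; for packaging → 5-2-1-2. Scheduled 24%. No special measure applies. → 24%.
Line D: polypropylene → 5-2; resin in primary form → 5-2-1; general-purpose → 5-2-1-3. Scheduled 22%. Osteria agreement on 5-2-1: not wholly obtained; Osteria agreement on 5-2: not wholly obtained. → 22%.
Line E: polypropylene → 5-2; tubing → 5-2-2; for packaging → 5-2-2-1. Scheduled 3%. anti-dumping (Lindmar, 5-2): +28%; total 3% + 28% = 31%. → 31%.
Sum: 45% + 11% + 24% + 22% + 31% = 133%.

133%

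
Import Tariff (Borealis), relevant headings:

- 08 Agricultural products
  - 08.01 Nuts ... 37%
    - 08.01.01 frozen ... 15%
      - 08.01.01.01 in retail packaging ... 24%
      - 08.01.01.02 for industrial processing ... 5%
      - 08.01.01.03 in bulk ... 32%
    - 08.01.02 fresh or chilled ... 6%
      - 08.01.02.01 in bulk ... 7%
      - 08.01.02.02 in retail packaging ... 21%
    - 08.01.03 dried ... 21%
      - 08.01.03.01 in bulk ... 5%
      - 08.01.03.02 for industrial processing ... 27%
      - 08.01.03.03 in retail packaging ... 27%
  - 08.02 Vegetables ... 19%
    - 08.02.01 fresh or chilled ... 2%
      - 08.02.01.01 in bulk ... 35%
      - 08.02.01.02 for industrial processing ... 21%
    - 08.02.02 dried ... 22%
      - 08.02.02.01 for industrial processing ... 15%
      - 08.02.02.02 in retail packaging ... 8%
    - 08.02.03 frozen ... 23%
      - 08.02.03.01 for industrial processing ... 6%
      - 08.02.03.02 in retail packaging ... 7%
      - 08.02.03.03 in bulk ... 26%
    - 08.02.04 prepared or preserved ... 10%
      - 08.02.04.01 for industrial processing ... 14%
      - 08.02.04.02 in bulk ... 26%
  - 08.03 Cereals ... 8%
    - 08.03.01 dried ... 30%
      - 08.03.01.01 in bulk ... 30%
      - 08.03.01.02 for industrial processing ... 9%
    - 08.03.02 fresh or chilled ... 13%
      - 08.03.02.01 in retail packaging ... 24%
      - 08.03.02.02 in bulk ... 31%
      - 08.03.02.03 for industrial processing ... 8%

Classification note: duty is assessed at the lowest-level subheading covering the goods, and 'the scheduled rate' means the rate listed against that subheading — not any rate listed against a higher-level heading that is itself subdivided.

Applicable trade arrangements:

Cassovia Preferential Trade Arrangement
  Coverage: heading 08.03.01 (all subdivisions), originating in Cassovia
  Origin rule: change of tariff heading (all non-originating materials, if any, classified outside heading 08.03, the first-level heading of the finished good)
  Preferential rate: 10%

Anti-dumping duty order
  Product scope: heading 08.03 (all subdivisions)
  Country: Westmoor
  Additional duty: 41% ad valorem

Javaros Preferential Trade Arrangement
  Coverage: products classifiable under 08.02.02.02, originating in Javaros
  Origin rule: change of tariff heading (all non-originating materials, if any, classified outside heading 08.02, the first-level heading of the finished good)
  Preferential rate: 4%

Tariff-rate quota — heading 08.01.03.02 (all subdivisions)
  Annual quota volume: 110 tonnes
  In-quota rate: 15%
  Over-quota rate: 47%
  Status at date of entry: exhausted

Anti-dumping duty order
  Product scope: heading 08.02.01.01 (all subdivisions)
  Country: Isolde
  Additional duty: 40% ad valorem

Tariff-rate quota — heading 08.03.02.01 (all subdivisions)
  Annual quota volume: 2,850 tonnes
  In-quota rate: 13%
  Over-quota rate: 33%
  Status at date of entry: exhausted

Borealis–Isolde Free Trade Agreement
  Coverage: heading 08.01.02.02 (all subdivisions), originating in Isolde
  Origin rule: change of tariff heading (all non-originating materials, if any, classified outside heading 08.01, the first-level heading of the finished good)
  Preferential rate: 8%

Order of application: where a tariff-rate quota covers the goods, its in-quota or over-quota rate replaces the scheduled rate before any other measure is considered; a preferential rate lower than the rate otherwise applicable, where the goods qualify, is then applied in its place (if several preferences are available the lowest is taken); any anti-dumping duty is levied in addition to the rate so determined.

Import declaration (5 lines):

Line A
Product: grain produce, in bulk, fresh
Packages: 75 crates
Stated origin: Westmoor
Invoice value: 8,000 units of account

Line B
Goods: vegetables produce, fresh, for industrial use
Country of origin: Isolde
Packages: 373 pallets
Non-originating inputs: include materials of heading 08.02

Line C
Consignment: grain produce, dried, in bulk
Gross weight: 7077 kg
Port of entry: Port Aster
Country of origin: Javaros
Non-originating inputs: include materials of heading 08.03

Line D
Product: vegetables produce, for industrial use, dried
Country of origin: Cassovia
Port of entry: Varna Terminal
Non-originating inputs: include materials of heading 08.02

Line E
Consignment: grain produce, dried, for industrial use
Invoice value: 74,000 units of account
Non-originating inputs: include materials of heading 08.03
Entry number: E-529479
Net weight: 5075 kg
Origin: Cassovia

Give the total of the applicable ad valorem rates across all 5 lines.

Line A: grain → 08.03; fresh → 08.03.02; in bulk → 08.03.02.02. Scheduled 31%. anti-dumping (Westmoor, 08.03): +41%; total 31% + 41% = 72%. → 72%.
Line B: vegetables → 08.02; fresh → 08.02.01; for industrial use → 08.02.01.02. Scheduled 21%. Isolde agreement on 08.01.02.02: 08.02.01.02 not covered. → 21%.
Line C: grain → 08.03; dried → 08.03.01; in bulk → 08.03.01.01. Scheduled 30%. Javaros agreement on 08.02.02.02: 08.03.01.01 not covered. → 30%.
Line D: vegetables → 08.02; dried → 08.02.02; for industrial use → 08.02.02.01. Scheduled 15%. Cassovia agreement on 08.03.01: 08.02.02.01 not covered. → 15%.
Line E: grain → 08.03; dried → 08.03.01; for industrial use → 08.03.01.02. Scheduled 9%. Cassovia agreement on 08.03.01: CTH not met. → 9%.
Sum: 72% + 21% + 30% + 15% + 9% = 147%.

147%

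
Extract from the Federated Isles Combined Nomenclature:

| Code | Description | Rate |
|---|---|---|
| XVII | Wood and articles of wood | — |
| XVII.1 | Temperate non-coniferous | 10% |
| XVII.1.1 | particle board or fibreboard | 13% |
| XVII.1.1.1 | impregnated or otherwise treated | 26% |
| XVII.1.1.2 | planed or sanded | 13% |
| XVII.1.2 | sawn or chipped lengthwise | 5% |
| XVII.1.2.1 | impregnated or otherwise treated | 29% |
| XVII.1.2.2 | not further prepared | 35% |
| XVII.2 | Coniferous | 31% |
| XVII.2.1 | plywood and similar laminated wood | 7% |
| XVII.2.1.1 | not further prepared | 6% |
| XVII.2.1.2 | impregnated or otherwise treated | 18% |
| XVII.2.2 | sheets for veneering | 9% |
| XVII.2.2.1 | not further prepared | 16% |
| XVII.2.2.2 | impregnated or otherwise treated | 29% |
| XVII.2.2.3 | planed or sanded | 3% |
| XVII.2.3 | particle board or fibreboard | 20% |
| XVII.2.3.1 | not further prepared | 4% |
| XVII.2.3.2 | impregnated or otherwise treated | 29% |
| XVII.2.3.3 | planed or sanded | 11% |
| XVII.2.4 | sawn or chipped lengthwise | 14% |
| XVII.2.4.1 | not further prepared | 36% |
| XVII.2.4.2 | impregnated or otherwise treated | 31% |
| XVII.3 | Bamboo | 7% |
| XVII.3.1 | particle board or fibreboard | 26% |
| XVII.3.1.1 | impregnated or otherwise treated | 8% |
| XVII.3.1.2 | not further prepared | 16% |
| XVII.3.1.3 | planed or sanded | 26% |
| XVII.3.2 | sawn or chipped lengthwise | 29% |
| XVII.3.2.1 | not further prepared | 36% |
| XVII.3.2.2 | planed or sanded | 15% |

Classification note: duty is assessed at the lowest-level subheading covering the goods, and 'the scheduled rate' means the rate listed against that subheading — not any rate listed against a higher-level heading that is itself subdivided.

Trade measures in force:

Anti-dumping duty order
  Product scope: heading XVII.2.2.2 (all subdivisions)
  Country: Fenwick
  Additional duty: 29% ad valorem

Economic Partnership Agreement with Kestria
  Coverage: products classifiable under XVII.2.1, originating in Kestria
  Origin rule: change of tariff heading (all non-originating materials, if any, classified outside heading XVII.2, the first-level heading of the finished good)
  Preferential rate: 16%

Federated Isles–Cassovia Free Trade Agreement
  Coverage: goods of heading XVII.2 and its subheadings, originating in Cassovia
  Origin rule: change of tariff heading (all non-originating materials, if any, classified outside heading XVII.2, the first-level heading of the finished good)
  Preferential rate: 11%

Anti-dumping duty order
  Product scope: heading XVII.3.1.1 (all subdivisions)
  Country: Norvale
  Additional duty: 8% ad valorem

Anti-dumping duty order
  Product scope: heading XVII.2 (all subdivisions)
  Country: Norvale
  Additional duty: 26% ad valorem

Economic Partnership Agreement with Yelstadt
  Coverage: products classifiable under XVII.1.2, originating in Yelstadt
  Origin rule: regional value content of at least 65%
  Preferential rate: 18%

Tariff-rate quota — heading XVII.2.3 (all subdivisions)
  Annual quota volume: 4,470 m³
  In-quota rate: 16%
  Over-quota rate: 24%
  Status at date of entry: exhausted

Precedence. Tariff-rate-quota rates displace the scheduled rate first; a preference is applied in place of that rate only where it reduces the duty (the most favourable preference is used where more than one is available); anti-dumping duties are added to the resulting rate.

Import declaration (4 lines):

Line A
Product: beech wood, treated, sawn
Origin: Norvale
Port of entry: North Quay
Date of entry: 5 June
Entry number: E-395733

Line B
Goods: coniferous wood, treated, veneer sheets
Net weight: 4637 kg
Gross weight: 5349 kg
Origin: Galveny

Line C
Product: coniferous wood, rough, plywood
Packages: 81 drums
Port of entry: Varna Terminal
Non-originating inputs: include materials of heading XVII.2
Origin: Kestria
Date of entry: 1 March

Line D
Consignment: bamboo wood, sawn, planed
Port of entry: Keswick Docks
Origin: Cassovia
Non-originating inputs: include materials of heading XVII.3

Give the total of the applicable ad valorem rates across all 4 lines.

79%

Line A: beech → XVII.1; sawn → XVII.1.2; treated → XVII.1.2.1. Scheduled 29%. No special measure applies. → 29%.
Line B: coniferous → XVII.2; veneer sheets → XVII.2.2; treated → XVII.2.2.2. Scheduled 29%. No special measure applies. → 29%.
Line C: coniferous → XVII.2; plywood → XVII.2.1; rough → XVII.2.1.1. Scheduled 6%. Kestria agreement on XVII.2.1: CTH not met. → 6%.
Line D: bamboo → XVII.3; sawn → XVII.3.2; planed → XVII.3.2.2. Scheduled 15%. Cassovia agreement on XVII.2: XVII.3.2.2 not covered. → 15%.
Sum: 29% + 29% + 6% + 15% = 79%.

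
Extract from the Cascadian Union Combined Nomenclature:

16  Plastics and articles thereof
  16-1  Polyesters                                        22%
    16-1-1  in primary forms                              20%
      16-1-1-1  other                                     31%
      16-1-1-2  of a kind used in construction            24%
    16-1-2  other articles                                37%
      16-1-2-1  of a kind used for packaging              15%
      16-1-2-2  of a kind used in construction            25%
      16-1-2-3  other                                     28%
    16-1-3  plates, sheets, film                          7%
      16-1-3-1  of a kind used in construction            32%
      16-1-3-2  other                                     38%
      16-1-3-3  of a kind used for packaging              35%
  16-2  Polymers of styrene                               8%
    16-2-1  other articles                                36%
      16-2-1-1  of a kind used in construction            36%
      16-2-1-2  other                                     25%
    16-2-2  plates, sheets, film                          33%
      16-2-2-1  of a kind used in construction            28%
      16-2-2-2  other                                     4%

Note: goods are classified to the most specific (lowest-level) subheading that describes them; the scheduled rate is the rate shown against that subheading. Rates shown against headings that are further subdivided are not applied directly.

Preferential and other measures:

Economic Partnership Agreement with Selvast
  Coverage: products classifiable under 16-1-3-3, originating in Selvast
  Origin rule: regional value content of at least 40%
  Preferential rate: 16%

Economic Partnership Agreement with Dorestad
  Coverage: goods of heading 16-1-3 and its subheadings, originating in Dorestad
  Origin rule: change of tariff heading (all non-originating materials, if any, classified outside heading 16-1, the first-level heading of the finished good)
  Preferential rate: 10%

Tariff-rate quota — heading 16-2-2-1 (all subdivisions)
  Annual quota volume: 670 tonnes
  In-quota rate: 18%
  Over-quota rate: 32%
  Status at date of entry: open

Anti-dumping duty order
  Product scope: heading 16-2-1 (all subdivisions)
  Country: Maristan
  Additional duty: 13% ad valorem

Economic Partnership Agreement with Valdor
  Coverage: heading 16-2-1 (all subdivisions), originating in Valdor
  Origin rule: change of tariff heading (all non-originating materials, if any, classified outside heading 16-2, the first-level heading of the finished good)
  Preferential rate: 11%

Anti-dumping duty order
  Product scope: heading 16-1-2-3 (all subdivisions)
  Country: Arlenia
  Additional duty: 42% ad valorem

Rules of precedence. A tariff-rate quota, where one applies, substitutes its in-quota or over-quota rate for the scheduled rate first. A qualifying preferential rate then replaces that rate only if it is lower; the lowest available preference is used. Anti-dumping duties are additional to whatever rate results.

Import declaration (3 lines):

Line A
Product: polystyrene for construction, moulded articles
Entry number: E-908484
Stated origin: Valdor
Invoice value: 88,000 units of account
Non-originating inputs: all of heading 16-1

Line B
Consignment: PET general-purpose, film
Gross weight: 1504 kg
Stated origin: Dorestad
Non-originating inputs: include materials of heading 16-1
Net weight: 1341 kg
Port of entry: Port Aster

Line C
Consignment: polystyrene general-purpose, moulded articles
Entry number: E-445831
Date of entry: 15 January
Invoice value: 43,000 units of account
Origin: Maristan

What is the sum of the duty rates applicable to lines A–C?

87%

Line A: polystyrene → 16-2; moulded articles → 16-2-1; for construction → 16-2-1-1. Scheduled 36%. Valdor agreement on 16-2-1: CTH met → 11% available; preferential 11%. → 11%.
Line B: PET → 16-1; film → 16-1-3; general-purpose → 16-1-3-2. Scheduled 38%. Dorestad agreement on 16-1-3: CTH not met. → 38%.
Line C: polystyrene → 16-2; moulded articles → 16-2-1; general-purpose → 16-2-1-2. Scheduled 25%. anti-dumping (Maristan, 16-2-1): +13%; total 25% + 13% = 38%. → 38%.
Sum: 11% + 38% + 38% = 87%.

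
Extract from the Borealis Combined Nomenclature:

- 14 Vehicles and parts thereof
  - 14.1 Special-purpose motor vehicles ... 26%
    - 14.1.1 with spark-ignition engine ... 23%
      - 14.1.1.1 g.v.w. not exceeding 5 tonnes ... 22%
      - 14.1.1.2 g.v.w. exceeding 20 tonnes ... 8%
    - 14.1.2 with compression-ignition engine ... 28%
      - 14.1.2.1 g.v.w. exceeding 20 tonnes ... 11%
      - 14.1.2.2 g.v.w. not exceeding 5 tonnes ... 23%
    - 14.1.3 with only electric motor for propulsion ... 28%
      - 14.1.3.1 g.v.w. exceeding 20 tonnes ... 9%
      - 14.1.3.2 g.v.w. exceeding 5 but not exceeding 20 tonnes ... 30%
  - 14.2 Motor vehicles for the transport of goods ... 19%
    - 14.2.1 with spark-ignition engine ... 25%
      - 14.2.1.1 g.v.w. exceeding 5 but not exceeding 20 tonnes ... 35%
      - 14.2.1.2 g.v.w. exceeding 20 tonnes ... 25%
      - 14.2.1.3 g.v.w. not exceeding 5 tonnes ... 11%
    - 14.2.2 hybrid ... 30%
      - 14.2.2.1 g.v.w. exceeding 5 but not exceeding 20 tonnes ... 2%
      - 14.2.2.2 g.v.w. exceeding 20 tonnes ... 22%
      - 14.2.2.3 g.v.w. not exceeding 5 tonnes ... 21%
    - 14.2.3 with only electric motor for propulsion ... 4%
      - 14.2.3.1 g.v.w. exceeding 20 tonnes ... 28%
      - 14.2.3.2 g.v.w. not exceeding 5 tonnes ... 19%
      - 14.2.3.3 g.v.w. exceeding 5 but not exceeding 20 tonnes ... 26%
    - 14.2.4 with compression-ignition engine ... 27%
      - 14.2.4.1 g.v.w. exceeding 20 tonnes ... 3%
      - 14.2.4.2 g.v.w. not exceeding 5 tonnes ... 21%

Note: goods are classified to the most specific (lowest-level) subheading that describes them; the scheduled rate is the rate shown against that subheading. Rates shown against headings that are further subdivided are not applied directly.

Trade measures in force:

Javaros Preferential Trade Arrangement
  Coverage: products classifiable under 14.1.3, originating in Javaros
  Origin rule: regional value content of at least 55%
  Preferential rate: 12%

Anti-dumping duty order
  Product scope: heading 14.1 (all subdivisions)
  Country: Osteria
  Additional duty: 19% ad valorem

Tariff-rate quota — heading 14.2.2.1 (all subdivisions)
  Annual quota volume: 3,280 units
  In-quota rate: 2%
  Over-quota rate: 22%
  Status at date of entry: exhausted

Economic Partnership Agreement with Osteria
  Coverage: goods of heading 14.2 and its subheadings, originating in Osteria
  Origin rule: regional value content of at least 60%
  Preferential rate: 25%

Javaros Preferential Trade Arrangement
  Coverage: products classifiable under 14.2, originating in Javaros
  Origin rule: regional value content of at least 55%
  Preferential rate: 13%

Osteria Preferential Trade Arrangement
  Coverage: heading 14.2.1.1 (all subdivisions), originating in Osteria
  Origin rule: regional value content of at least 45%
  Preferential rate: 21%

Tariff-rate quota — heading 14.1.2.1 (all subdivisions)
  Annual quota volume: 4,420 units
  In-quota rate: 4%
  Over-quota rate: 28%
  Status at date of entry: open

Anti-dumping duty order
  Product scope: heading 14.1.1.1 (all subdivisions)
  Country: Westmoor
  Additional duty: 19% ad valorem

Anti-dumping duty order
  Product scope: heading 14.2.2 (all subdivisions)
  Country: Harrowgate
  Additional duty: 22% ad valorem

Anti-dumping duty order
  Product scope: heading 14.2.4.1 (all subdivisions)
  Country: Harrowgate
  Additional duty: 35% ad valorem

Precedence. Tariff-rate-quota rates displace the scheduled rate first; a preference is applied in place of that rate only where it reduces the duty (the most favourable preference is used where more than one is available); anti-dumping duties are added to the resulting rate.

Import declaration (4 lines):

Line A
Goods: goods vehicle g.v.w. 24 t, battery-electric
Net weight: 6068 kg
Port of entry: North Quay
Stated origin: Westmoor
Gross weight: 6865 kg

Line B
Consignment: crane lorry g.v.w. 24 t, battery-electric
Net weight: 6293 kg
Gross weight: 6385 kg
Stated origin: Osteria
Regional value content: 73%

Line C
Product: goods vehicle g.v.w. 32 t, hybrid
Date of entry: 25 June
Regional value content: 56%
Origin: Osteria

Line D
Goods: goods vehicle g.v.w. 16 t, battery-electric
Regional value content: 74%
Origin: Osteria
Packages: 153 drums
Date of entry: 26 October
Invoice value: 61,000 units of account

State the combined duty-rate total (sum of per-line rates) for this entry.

Line A: goods vehicle → 14.2; battery-electric → 14.2.3; g.v.w. 24 t → 14.2.3.1. Scheduled 28%. No special measure applies. → 28%.
Line B: crane lorry → 14.1; battery-electric → 14.1.3; g.v.w. 24 t → 14.1.3.1. Scheduled 9%. Osteria agreement on 14.2: 14.1.3.1 not covered; Osteria agreement on 14.2.1.1: 14.1.3.1 not covered; anti-dumping (Osteria, 14.1): +19%; total 9% + 19% = 28%. → 28%.
Line C: goods vehicle → 14.2; hybrid → 14.2.2; g.v.w. 32 t → 14.2.2.2. Scheduled 22%. Osteria agreement on 14.2: RVC < 60%; Osteria agreement on 14.2.1.1: 14.2.2.2 not covered. → 22%.
Line D: goods vehicle → 14.2; battery-electric → 14.2.3; g.v.w. 16 t → 14.2.3.3. Scheduled 26%. Osteria agreement on 14.2: RVC ≥ 60% → 25% available; Osteria agreement on 14.2.1.1: 14.2.3.3 not covered; preferential 25%. → 25%.
Sum: 28% + 28% + 22% + 25% = 103%.

103%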